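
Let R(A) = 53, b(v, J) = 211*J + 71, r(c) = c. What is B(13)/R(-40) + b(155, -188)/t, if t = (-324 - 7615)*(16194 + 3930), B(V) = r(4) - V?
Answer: -478593761/2822505036 ≈ -0.16956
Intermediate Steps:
b(v, J) = 71 + 211*J
B(V) = 4 - V
t = -159764436 (t = -7939*20124 = -159764436)
B(13)/R(-40) + b(155, -188)/t = (4 - 1*13)/53 + (71 + 211*(-188))/(-159764436) = (4 - 13)*(1/53) + (71 - 39668)*(-1/159764436) = -9*1/53 - 39597*(-1/159764436) = -9/53 + 13199/53254812 = -478593761/2822505036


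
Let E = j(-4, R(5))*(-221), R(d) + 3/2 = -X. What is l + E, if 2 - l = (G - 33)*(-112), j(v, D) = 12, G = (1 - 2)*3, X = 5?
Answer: -6682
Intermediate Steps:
R(d) = -13/2 (R(d) = -3/2 - 1*5 = -3/2 - 5 = -13/2)
G = -3 (G = -1*3 = -3)
E = -2652 (E = 12*(-221) = -2652)
l = -4030 (l = 2 - (-3 - 33)*(-112) = 2 - (-36)*(-112) = 2 - 1*4032 = 2 - 4032 = -4030)
l + E = -4030 - 2652 = -6682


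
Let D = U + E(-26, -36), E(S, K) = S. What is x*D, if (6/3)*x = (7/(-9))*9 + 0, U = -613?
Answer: 4473/2 ≈ 2236.5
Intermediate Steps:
D = -639 (D = -613 - 26 = -639)
x = -7/2 (x = ((7/(-9))*9 + 0)/2 = ((7*(-1/9))*9 + 0)/2 = (-7/9*9 + 0)/2 = (-7 + 0)/2 = (1/2)*(-7) = -7/2 ≈ -3.5000)
x*D = -7/2*(-639) = 4473/2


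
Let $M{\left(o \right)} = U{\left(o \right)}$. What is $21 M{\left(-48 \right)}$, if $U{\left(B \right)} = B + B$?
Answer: $-2016$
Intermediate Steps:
$U{\left(B \right)} = 2 B$
$M{\left(o \right)} = 2 o$
$21 M{\left(-48 \right)} = 21 \cdot 2 \left(-48\right) = 21 \left(-96\right) = -2016$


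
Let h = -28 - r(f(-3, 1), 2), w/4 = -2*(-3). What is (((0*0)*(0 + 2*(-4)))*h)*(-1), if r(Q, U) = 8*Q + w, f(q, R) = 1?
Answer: 0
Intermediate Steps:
w = 24 (w = 4*(-2*(-3)) = 4*6 = 24)
r(Q, U) = 24 + 8*Q (r(Q, U) = 8*Q + 24 = 24 + 8*Q)
h = -60 (h = -28 - (24 + 8*1) = -28 - (24 + 8) = -28 - 1*32 = -28 - 32 = -60)
(((0*0)*(0 + 2*(-4)))*h)*(-1) = (((0*0)*(0 + 2*(-4)))*(-60))*(-1) = ((0*(0 - 8))*(-60))*(-1) = ((0*(-8))*(-60))*(-1) = (0*(-60))*(-1) = 0*(-1) = 0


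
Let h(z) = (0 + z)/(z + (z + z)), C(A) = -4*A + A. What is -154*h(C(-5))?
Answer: -154/3 ≈ -51.333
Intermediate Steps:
C(A) = -3*A
h(z) = 1/3 (h(z) = z/(z + 2*z) = z/((3*z)) = z*(1/(3*z)) = 1/3)
-154*h(C(-5)) = -154*1/3 = -154/3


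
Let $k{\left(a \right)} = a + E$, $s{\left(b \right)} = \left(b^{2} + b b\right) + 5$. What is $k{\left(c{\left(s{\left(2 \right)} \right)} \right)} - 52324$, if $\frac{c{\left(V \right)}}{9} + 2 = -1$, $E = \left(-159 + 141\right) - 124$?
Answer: $-52493$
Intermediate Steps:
$E = -142$ ($E = -18 - 124 = -142$)
$s{\left(b \right)} = 5 + 2 b^{2}$ ($s{\left(b \right)} = \left(b^{2} + b^{2}\right) + 5 = 2 b^{2} + 5 = 5 + 2 b^{2}$)
$c{\left(V \right)} = -27$ ($c{\left(V \right)} = -18 + 9 \left(-1\right) = -18 - 9 = -27$)
$k{\left(a \right)} = -142 + a$ ($k{\left(a \right)} = a - 142 = -142 + a$)
$k{\left(c{\left(s{\left(2 \right)} \right)} \right)} - 52324 = \left(-142 - 27\right) - 52324 = -169 - 52324 = -52493$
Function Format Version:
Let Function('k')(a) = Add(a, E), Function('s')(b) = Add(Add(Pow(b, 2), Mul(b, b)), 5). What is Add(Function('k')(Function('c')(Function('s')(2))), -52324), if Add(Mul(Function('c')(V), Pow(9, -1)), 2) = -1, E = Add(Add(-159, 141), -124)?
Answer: -52493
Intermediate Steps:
E = -142 (E = Add(-18, -124) = -142)
Function('s')(b) = Add(5, Mul(2, Pow(b, 2))) (Function('s')(b) = Add(Add(Pow(b, 2), Pow(b, 2)), 5) = Add(Mul(2, Pow(b, 2)), 5) = Add(5, Mul(2, Pow(b, 2))))
Function('c')(V) = -27 (Function('c')(V) = Add(-18, Mul(9, -1)) = Add(-18, -9) = -27)
Function('k')(a) = Add(-142, a) (Function('k')(a) = Add(a, -142) = Add(-142, a))
Add(Function('k')(Function('c')(Function('s')(2))), -52324) = Add(Add(-142, -27), -52324) = Add(-169, -52324) = -52493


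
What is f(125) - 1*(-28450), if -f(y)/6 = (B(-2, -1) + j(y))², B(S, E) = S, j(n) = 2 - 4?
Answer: 28354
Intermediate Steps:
j(n) = -2
f(y) = -96 (f(y) = -6*(-2 - 2)² = -6*(-4)² = -6*16 = -96)
f(125) - 1*(-28450) = -96 - 1*(-28450) = -96 + 28450 = 28354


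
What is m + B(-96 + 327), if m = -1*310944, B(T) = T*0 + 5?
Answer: -310939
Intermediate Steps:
B(T) = 5 (B(T) = 0 + 5 = 5)
m = -310944
m + B(-96 + 327) = -310944 + 5 = -310939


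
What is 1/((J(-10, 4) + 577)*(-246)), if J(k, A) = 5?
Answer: -1/143172 ≈ -6.9846e-6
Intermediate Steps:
1/((J(-10, 4) + 577)*(-246)) = 1/((5 + 577)*(-246)) = -1/246/582 = (1/582)*(-1/246) = -1/143172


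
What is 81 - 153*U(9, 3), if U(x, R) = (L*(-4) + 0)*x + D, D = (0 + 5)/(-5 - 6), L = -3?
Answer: -180108/11 ≈ -16373.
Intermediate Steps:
D = -5/11 (D = 5/(-11) = 5*(-1/11) = -5/11 ≈ -0.45455)
U(x, R) = -5/11 + 12*x (U(x, R) = (-3*(-4) + 0)*x - 5/11 = (12 + 0)*x - 5/11 = 12*x - 5/11 = -5/11 + 12*x)
81 - 153*U(9, 3) = 81 - 153*(-5/11 + 12*9) = 81 - 153*(-5/11 + 108) = 81 - 153*1183/11 = 81 - 180999/11 = -180108/11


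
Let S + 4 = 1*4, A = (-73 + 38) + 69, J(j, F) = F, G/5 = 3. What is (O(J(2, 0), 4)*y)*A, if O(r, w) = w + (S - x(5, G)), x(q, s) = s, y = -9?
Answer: 3366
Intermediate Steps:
G = 15 (G = 5*3 = 15)
A = 34 (A = -35 + 69 = 34)
S = 0 (S = -4 + 1*4 = -4 + 4 = 0)
O(r, w) = -15 + w (O(r, w) = w + (0 - 1*15) = w + (0 - 15) = w - 15 = -15 + w)
(O(J(2, 0), 4)*y)*A = ((-15 + 4)*(-9))*34 = -11*(-9)*34 = 99*34 = 3366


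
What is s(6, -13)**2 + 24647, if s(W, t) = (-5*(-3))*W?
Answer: 32747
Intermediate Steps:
s(W, t) = 15*W
s(6, -13)**2 + 24647 = (15*6)**2 + 24647 = 90**2 + 24647 = 8100 + 24647 = 32747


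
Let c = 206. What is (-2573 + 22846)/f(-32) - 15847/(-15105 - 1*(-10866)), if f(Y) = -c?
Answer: -82672765/873234 ≈ -94.674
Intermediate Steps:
f(Y) = -206 (f(Y) = -1*206 = -206)
(-2573 + 22846)/f(-32) - 15847/(-15105 - 1*(-10866)) = (-2573 + 22846)/(-206) - 15847/(-15105 - 1*(-10866)) = 20273*(-1/206) - 15847/(-15105 + 10866) = -20273/206 - 15847/(-4239) = -20273/206 - 15847*(-1/4239) = -20273/206 + 15847/4239 = -82672765/873234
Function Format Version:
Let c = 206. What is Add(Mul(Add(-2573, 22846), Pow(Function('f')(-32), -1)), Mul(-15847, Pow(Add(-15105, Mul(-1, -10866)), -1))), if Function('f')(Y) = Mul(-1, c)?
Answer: Rational(-82672765, 873234) ≈ -94.674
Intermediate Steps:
Function('f')(Y) = -206 (Function('f')(Y) = Mul(-1, 206) = -206)
Add(Mul(Add(-2573, 22846), Pow(Function('f')(-32), -1)), Mul(-15847, Pow(Add(-15105, Mul(-1, -10866)), -1))) = Add(Mul(Add(-2573, 22846), Pow(-206, -1)), Mul(-15847, Pow(Add(-15105, Mul(-1, -10866)), -1))) = Add(Mul(20273, Rational(-1, 206)), Mul(-15847, Pow(Add(-15105, 10866), -1))) = Add(Rational(-20273, 206), Mul(-15847, Pow(-4239, -1))) = Add(Rational(-20273, 206), Mul(-15847, Rational(-1, 4239))) = Add(Rational(-20273, 206), Rational(15847, 4239)) = Rational(-82672765, 873234)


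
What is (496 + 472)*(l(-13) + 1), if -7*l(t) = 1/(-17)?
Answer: 116160/119 ≈ 976.13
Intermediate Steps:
l(t) = 1/119 (l(t) = -⅐/(-17) = -⅐*(-1/17) = 1/119)
(496 + 472)*(l(-13) + 1) = (496 + 472)*(1/119 + 1) = 968*(120/119) = 116160/119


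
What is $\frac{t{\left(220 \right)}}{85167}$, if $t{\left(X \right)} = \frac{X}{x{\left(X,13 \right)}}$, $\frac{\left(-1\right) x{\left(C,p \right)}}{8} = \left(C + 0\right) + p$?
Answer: $- \frac{55}{39687822} \approx -1.3858 \cdot 10^{-6}$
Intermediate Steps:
$x{\left(C,p \right)} = - 8 C - 8 p$ ($x{\left(C,p \right)} = - 8 \left(\left(C + 0\right) + p\right) = - 8 \left(C + p\right) = - 8 C - 8 p$)
$t{\left(X \right)} = \frac{X}{-104 - 8 X}$ ($t{\left(X \right)} = \frac{X}{- 8 X - 104} = \frac{X}{-104 - 8 X}$)
$\frac{t{\left(220 \right)}}{85167} = \frac{\left(-1\right) 220 \frac{1}{104 + 8 \cdot 220}}{85167} = \left(-1\right) 220 \frac{1}{104 + 1760} \cdot \frac{1}{85167} = \left(-1\right) 220 \cdot \frac{1}{1864} \cdot \frac{1}{85167} = \left(- \frac{55}{466}\right) \frac{1}{85167} = - \frac{55}{39687822}$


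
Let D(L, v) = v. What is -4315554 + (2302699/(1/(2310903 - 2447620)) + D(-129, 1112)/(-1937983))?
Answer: -610120487779256583/1937983 ≈ -3.1482e+11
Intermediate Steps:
-4315554 + (2302699/(1/(2310903 - 2447620)) + D(-129, 1112)/(-1937983)) = -4315554 + (2302699/(1/(2310903 - 2447620)) + 1112/(-1937983)) = -4315554 + (2302699/(1/(-136717)) + 1112*(-1/1937983)) = -4315554 + (2302699/(-1/136717) - 1112/1937983) = -4315554 + (2302699*(-136717) - 1112/1937983) = -4315554 + (-314818099183 - 1112/1937983) = -4315554 - 610112124308969001/1937983 = -610120487779256583/1937983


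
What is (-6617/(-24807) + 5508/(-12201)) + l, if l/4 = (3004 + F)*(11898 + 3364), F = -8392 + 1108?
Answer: -26361106088929673/100890069 ≈ -2.6129e+8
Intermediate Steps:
F = -7284
l = -261285440 (l = 4*((3004 - 7284)*(11898 + 3364)) = 4*(-4280*15262) = 4*(-65321360) = -261285440)
(-6617/(-24807) + 5508/(-12201)) + l = (-6617/(-24807) + 5508/(-12201)) - 261285440 = (-6617*(-1/24807) + 5508*(-1/12201)) - 261285440 = (6617/24807 - 1836/4067) - 261285440 = -18634313/100890069 - 261285440 = -26361106088929673/100890069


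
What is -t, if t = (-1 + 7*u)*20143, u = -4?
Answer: 584147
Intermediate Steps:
t = -584147 (t = (-1 + 7*(-4))*20143 = (-1 - 28)*20143 = -29*20143 = -584147)
-t = -1*(-584147) = 584147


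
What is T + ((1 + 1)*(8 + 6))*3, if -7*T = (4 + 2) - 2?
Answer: 584/7 ≈ 83.429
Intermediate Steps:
T = -4/7 (T = -((4 + 2) - 2)/7 = -(6 - 2)/7 = -⅐*4 = -4/7 ≈ -0.57143)
T + ((1 + 1)*(8 + 6))*3 = -4/7 + ((1 + 1)*(8 + 6))*3 = -4/7 + (2*14)*3 = -4/7 + 28*3 = -4/7 + 84 = 584/7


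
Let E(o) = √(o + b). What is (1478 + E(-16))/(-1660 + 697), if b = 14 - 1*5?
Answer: -1478/963 - I*√7/963 ≈ -1.5348 - 0.0027474*I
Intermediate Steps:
b = 9 (b = 14 - 5 = 9)
E(o) = √(9 + o) (E(o) = √(o + 9) = √(9 + o))
(1478 + E(-16))/(-1660 + 697) = (1478 + √(9 - 16))/(-1660 + 697) = (1478 + √(-7))/(-963) = (1478 + I*√7)*(-1/963) = -1478/963 - I*√7/963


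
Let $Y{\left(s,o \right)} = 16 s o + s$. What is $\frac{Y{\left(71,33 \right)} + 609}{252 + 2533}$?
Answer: $\frac{38168}{2785} \approx 13.705$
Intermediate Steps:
$Y{\left(s,o \right)} = s + 16 o s$ ($Y{\left(s,o \right)} = 16 o s + s = s + 16 o s$)
$\frac{Y{\left(71,33 \right)} + 609}{252 + 2533} = \frac{71 \left(1 + 16 \cdot 33\right) + 609}{252 + 2533} = \frac{71 \left(1 + 528\right) + 609}{2785} = \left(71 \cdot 529 + 609\right) \frac{1}{2785} = \left(37559 + 609\right) \frac{1}{2785} = 38168 \cdot \frac{1}{2785} = \frac{38168}{2785}$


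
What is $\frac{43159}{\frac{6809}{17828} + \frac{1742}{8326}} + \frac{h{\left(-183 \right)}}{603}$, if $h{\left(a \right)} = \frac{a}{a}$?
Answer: $\frac{214612603129387}{2939561685} \approx 73008.0$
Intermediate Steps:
$h{\left(a \right)} = 1$
$\frac{43159}{\frac{6809}{17828} + \frac{1742}{8326}} + \frac{h{\left(-183 \right)}}{603} = \frac{43159}{\frac{6809}{17828} + \frac{1742}{8326}} + 1 \cdot \frac{1}{603} = \frac{43159}{6809 \cdot \frac{1}{17828} + 1742 \cdot \frac{1}{8326}} + 1 \cdot \frac{1}{603} = \frac{43159}{\frac{6809}{17828} + \frac{871}{4163}} + \frac{1}{603} = \frac{43159}{\frac{43874055}{74217964}} + \frac{1}{603} = 43159 \cdot \frac{74217964}{43874055} + \frac{1}{603} = \frac{3203173108276}{43874055} + \frac{1}{603} = \frac{214612603129387}{2939561685}$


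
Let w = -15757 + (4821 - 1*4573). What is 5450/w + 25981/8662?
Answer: 355731429/134338958 ≈ 2.6480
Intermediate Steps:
w = -15509 (w = -15757 + (4821 - 4573) = -15757 + 248 = -15509)
5450/w + 25981/8662 = 5450/(-15509) + 25981/8662 = 5450*(-1/15509) + 25981*(1/8662) = -5450/15509 + 25981/8662 = 355731429/134338958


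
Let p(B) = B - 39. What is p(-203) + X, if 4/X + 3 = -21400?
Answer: -5179530/21403 ≈ -242.00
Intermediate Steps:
X = -4/21403 (X = 4/(-3 - 21400) = 4/(-21403) = 4*(-1/21403) = -4/21403 ≈ -0.00018689)
p(B) = -39 + B
p(-203) + X = (-39 - 203) - 4/21403 = -242 - 4/21403 = -5179530/21403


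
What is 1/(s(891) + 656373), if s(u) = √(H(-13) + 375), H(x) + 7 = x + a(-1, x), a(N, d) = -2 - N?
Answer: 218791/143608504925 - √354/430825514775 ≈ 1.5235e-6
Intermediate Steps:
H(x) = -8 + x (H(x) = -7 + (x + (-2 - 1*(-1))) = -7 + (x + (-2 + 1)) = -7 + (x - 1) = -7 + (-1 + x) = -8 + x)
s(u) = √354 (s(u) = √((-8 - 13) + 375) = √(-21 + 375) = √354)
1/(s(891) + 656373) = 1/(√354 + 656373) = 1/(656373 + √354)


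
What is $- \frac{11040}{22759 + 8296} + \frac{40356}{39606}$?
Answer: $\frac{27200178}{40998811} \approx 0.66344$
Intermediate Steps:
$- \frac{11040}{22759 + 8296} + \frac{40356}{39606} = - \frac{11040}{31055} + 40356 \cdot \frac{1}{39606} = \left(-11040\right) \frac{1}{31055} + \frac{6726}{6601} = - \frac{2208}{6211} + \frac{6726}{6601} = \frac{27200178}{40998811}$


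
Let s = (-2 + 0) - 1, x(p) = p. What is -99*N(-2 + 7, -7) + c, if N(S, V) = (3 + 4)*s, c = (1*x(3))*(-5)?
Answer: 2064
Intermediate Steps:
s = -3 (s = -2 - 1 = -3)
c = -15 (c = (1*3)*(-5) = 3*(-5) = -15)
N(S, V) = -21 (N(S, V) = (3 + 4)*(-3) = 7*(-3) = -21)
-99*N(-2 + 7, -7) + c = -99*(-21) - 15 = 2079 - 15 = 2064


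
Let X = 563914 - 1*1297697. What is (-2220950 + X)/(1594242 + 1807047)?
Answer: -984911/1133763 ≈ -0.86871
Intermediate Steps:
X = -733783 (X = 563914 - 1297697 = -733783)
(-2220950 + X)/(1594242 + 1807047) = (-2220950 - 733783)/(1594242 + 1807047) = -2954733/3401289 = -2954733*1/3401289 = -984911/1133763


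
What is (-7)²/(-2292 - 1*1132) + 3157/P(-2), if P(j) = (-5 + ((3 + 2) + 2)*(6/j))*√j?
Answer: -49/3424 + 3157*I*√2/52 ≈ -0.014311 + 85.859*I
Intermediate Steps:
P(j) = √j*(-5 + 42/j) (P(j) = (-5 + (5 + 2)*(6/j))*√j = (-5 + 7*(6/j))*√j = (-5 + 42/j)*√j = √j*(-5 + 42/j))
(-7)²/(-2292 - 1*1132) + 3157/P(-2) = (-7)²/(-2292 - 1*1132) + 3157/(((42 - 5*(-2))/√(-2))) = 49/(-2292 - 1132) + 3157/(((-I*√2/2)*(42 + 10))) = 49/(-3424) + 3157/((-I*√2/2*52)) = 49*(-1/3424) + 3157/((-26*I*√2)) = -49/3424 + 3157*(I*√2/52) = -49/3424 + 3157*I*√2/52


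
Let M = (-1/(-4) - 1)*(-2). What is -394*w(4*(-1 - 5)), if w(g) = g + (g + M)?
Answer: 18321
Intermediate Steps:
M = 3/2 (M = (-1*(-¼) - 1)*(-2) = (¼ - 1)*(-2) = -¾*(-2) = 3/2 ≈ 1.5000)
w(g) = 3/2 + 2*g (w(g) = g + (g + 3/2) = g + (3/2 + g) = 3/2 + 2*g)
-394*w(4*(-1 - 5)) = -394*(3/2 + 2*(4*(-1 - 5))) = -394*(3/2 + 2*(4*(-6))) = -394*(3/2 + 2*(-24)) = -394*(3/2 - 48) = -394*(-93/2) = 18321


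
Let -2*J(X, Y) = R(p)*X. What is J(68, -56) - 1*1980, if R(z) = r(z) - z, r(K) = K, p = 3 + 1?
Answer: -1980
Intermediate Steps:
p = 4
R(z) = 0 (R(z) = z - z = 0)
J(X, Y) = 0 (J(X, Y) = -0*X = -½*0 = 0)
J(68, -56) - 1*1980 = 0 - 1*1980 = 0 - 1980 = -1980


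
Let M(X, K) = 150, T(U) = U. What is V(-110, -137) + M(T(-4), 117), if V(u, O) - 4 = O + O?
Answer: -120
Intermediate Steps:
V(u, O) = 4 + 2*O (V(u, O) = 4 + (O + O) = 4 + 2*O)
V(-110, -137) + M(T(-4), 117) = (4 + 2*(-137)) + 150 = (4 - 274) + 150 = -270 + 150 = -120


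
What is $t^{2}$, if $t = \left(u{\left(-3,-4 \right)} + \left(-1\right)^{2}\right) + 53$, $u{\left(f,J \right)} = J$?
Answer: $2500$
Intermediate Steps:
$t = 50$ ($t = \left(-4 + \left(-1\right)^{2}\right) + 53 = \left(-4 + 1\right) + 53 = -3 + 53 = 50$)
$t^{2} = 50^{2} = 2500$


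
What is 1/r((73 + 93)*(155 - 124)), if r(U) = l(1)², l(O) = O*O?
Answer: 1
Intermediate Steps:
l(O) = O²
r(U) = 1 (r(U) = (1²)² = 1² = 1)
1/r((73 + 93)*(155 - 124)) = 1/1 = 1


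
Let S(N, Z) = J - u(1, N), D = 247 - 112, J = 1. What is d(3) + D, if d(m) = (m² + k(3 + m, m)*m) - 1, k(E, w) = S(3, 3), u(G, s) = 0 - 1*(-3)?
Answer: 137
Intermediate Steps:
u(G, s) = 3 (u(G, s) = 0 + 3 = 3)
D = 135
S(N, Z) = -2 (S(N, Z) = 1 - 1*3 = 1 - 3 = -2)
k(E, w) = -2
d(m) = -1 + m² - 2*m (d(m) = (m² - 2*m) - 1 = -1 + m² - 2*m)
d(3) + D = (-1 + 3² - 2*3) + 135 = (-1 + 9 - 6) + 135 = 2 + 135 = 137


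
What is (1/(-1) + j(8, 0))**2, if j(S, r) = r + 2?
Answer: 1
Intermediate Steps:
j(S, r) = 2 + r
(1/(-1) + j(8, 0))**2 = (1/(-1) + (2 + 0))**2 = (-1 + 2)**2 = 1**2 = 1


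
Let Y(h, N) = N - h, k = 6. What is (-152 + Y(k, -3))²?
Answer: 25921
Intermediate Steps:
(-152 + Y(k, -3))² = (-152 + (-3 - 1*6))² = (-152 + (-3 - 6))² = (-152 - 9)² = (-161)² = 25921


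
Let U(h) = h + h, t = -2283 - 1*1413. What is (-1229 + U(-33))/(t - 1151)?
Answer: 35/131 ≈ 0.26718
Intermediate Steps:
t = -3696 (t = -2283 - 1413 = -3696)
U(h) = 2*h
(-1229 + U(-33))/(t - 1151) = (-1229 + 2*(-33))/(-3696 - 1151) = (-1229 - 66)/(-4847) = -1295*(-1/4847) = 35/131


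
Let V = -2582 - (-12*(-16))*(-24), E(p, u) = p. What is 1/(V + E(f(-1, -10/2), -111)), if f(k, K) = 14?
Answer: 1/2040 ≈ 0.00049020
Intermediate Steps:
V = 2026 (V = -2582 - 192*(-24) = -2582 - 1*(-4608) = -2582 + 4608 = 2026)
1/(V + E(f(-1, -10/2), -111)) = 1/(2026 + 14) = 1/2040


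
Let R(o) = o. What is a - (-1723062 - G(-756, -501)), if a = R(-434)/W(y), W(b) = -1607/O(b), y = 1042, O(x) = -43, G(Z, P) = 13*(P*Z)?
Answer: 10681533568/1607 ≈ 6.6469e+6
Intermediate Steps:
G(Z, P) = 13*P*Z
W(b) = 1607/43 (W(b) = -1607/(-43) = -1607*(-1/43) = 1607/43)
a = -18662/1607 (a = -434/1607/43 = -434*43/1607 = -18662/1607 ≈ -11.613)
a - (-1723062 - G(-756, -501)) = -18662/1607 - (-1723062 - 13*(-501)*(-756)) = -18662/1607 - (-1723062 - 1*4923828) = -18662/1607 - (-1723062 - 4923828) = -18662/1607 - 1*(-6646890) = -18662/1607 + 6646890 = 10681533568/1607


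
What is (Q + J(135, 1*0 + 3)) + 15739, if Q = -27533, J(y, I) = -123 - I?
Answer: -11920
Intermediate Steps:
(Q + J(135, 1*0 + 3)) + 15739 = (-27533 + (-123 - (1*0 + 3))) + 15739 = (-27533 + (-123 - (0 + 3))) + 15739 = (-27533 + (-123 - 1*3)) + 15739 = (-27533 + (-123 - 3)) + 15739 = (-27533 - 126) + 15739 = -27659 + 15739 = -11920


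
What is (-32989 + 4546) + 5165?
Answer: -23278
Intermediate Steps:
(-32989 + 4546) + 5165 = -28443 + 5165 = -23278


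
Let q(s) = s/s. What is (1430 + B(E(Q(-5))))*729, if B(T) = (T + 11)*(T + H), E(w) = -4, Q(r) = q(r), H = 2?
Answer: 1032264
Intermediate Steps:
q(s) = 1
Q(r) = 1
B(T) = (2 + T)*(11 + T) (B(T) = (T + 11)*(T + 2) = (11 + T)*(2 + T) = (2 + T)*(11 + T))
(1430 + B(E(Q(-5))))*729 = (1430 + (22 + (-4)² + 13*(-4)))*729 = (1430 + (22 + 16 - 52))*729 = (1430 - 14)*729 = 1416*729 = 1032264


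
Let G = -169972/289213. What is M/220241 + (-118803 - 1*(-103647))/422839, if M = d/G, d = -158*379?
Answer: 3377819990559631/7914447386136214 ≈ 0.42679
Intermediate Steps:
G = -169972/289213 (G = -169972*1/289213 = -169972/289213 ≈ -0.58771)
d = -59882
M = 8659326433/84986 (M = -59882/(-169972/289213) = -59882*(-289213/169972) = 8659326433/84986 ≈ 1.0189e+5)
M/220241 + (-118803 - 1*(-103647))/422839 = (8659326433/84986)/220241 + (-118803 - 1*(-103647))/422839 = (8659326433/84986)*(1/220241) + (-118803 + 103647)*(1/422839) = 8659326433/18717401626 - 15156*1/422839 = 8659326433/18717401626 - 15156/422839 = 3377819990559631/7914447386136214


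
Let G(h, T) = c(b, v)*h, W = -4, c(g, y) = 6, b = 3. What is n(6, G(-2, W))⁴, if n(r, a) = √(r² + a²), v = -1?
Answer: 32400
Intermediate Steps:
G(h, T) = 6*h
n(r, a) = √(a² + r²)
n(6, G(-2, W))⁴ = (√((6*(-2))² + 6²))⁴ = (√((-12)² + 36))⁴ = (√(144 + 36))⁴ = (√180)⁴ = (6*√5)⁴ = 32400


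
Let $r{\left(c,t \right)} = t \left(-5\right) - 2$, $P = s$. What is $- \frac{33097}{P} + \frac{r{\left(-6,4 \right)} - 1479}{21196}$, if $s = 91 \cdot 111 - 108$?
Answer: $- \frac{716523505}{211811628} \approx -3.3828$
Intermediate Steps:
$s = 9993$ ($s = 10101 - 108 = 9993$)
$P = 9993$
$r{\left(c,t \right)} = -2 - 5 t$ ($r{\left(c,t \right)} = - 5 t - 2 = -2 - 5 t$)
$- \frac{33097}{P} + \frac{r{\left(-6,4 \right)} - 1479}{21196} = - \frac{33097}{9993} + \frac{\left(-2 - 20\right) - 1479}{21196} = \left(-33097\right) \frac{1}{9993} + \left(\left(-2 - 20\right) - 1479\right) \frac{1}{21196} = - \frac{33097}{9993} + \left(-22 - 1479\right) \frac{1}{21196} = - \frac{33097}{9993} - \frac{1501}{21196} = - \frac{716523505}{211811628}$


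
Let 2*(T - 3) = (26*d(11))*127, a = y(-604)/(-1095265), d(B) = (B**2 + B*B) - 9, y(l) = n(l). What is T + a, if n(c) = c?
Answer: 421333112394/1095265 ≈ 3.8469e+5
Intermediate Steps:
y(l) = l
d(B) = -9 + 2*B**2 (d(B) = (B**2 + B**2) - 9 = 2*B**2 - 9 = -9 + 2*B**2)
a = 604/1095265 (a = -604/(-1095265) = -604*(-1/1095265) = 604/1095265 ≈ 0.00055146)
T = 384686 (T = 3 + ((26*(-9 + 2*11**2))*127)/2 = 3 + ((26*(-9 + 2*121))*127)/2 = 3 + ((26*(-9 + 242))*127)/2 = 3 + ((26*233)*127)/2 = 3 + (6058*127)/2 = 3 + (1/2)*769366 = 3 + 384683 = 384686)
T + a = 384686 + 604/1095265 = 421333112394/1095265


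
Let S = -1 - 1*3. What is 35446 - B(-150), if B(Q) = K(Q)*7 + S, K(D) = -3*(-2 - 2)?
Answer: 35366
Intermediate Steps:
S = -4 (S = -1 - 3 = -4)
K(D) = 12 (K(D) = -3*(-4) = 12)
B(Q) = 80 (B(Q) = 12*7 - 4 = 84 - 4 = 80)
35446 - B(-150) = 35446 - 1*80 = 35446 - 80 = 35366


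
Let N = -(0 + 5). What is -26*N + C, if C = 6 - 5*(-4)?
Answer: 156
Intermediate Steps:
N = -5 (N = -1*5 = -5)
C = 26 (C = 6 + 20 = 26)
-26*N + C = -26*(-5) + 26 = 130 + 26 = 156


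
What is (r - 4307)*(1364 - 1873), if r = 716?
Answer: 1827819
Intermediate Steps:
(r - 4307)*(1364 - 1873) = (716 - 4307)*(1364 - 1873) = -3591*(-509) = 1827819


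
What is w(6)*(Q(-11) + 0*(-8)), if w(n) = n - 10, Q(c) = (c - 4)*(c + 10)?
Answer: -60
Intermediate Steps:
Q(c) = (-4 + c)*(10 + c)
w(n) = -10 + n
w(6)*(Q(-11) + 0*(-8)) = (-10 + 6)*((-40 + (-11)**2 + 6*(-11)) + 0*(-8)) = -4*((-40 + 121 - 66) + 0) = -4*(15 + 0) = -4*15 = -60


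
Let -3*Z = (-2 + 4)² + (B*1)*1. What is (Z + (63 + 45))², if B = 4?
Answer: 99856/9 ≈ 11095.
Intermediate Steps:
Z = -8/3 (Z = -((-2 + 4)² + (4*1)*1)/3 = -(2² + 4*1)/3 = -(4 + 4)/3 = -⅓*8 = -8/3 ≈ -2.6667)
(Z + (63 + 45))² = (-8/3 + (63 + 45))² = (-8/3 + 108)² = (316/3)² = 99856/9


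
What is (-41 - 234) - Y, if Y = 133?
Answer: -408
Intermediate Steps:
(-41 - 234) - Y = (-41 - 234) - 1*133 = -275 - 133 = -408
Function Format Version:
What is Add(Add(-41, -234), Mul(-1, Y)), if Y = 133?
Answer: -408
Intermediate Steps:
Add(Add(-41, -234), Mul(-1, Y)) = Add(Add(-41, -234), Mul(-1, 133)) = Add(-275, -133) = -408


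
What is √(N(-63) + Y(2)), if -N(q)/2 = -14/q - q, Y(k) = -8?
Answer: 11*I*√10/3 ≈ 11.595*I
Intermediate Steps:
N(q) = 2*q + 28/q (N(q) = -2*(-14/q - q) = -2*(-q - 14/q) = 2*q + 28/q)
√(N(-63) + Y(2)) = √((2*(-63) + 28/(-63)) - 8) = √((-126 + 28*(-1/63)) - 8) = √((-126 - 4/9) - 8) = √(-1138/9 - 8) = √(-1210/9) = 11*I*√10/3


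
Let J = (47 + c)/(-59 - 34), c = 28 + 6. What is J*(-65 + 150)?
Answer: -2295/31 ≈ -74.032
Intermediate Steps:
c = 34
J = -27/31 (J = (47 + 34)/(-59 - 34) = 81/(-93) = 81*(-1/93) = -27/31 ≈ -0.87097)
J*(-65 + 150) = -27*(-65 + 150)/31 = -27/31*85 = -2295/31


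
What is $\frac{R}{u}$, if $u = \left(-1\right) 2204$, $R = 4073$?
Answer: $- \frac{4073}{2204} \approx -1.848$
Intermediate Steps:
$u = -2204$
$\frac{R}{u} = \frac{4073}{-2204} = 4073 \left(- \frac{1}{2204}\right) = - \frac{4073}{2204}$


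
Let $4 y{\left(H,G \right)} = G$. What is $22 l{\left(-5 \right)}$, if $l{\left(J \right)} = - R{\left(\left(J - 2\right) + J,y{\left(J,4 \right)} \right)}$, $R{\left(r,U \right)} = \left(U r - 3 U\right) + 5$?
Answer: $220$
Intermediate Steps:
$y{\left(H,G \right)} = \frac{G}{4}$
$R{\left(r,U \right)} = 5 - 3 U + U r$ ($R{\left(r,U \right)} = \left(- 3 U + U r\right) + 5 = 5 - 3 U + U r$)
$l{\left(J \right)} = - 2 J$ ($l{\left(J \right)} = - (5 - 3 \cdot \frac{1}{4} \cdot 4 + \frac{1}{4} \cdot 4 \left(\left(J - 2\right) + J\right)) = - (5 - 3 + 1 \left(\left(-2 + J\right) + J\right)) = - (5 - 3 + 1 \left(-2 + 2 J\right)) = - (5 - 3 + \left(-2 + 2 J\right)) = - 2 J$)
$22 l{\left(-5 \right)} = 22 \left(\left(-2\right) \left(-5\right)\right) = 22 \cdot 10 = 220$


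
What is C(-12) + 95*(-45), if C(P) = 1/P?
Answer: -51301/12 ≈ -4275.1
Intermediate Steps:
C(-12) + 95*(-45) = 1/(-12) + 95*(-45) = -1/12 - 4275 = -51301/12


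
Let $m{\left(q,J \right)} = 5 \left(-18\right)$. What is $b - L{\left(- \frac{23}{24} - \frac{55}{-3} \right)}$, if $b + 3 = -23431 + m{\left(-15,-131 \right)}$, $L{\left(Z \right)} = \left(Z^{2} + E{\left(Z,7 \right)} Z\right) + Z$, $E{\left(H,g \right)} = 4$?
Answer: $- \frac{1530417}{64} \approx -23913.0$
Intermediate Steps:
$m{\left(q,J \right)} = -90$
$L{\left(Z \right)} = Z^{2} + 5 Z$ ($L{\left(Z \right)} = \left(Z^{2} + 4 Z\right) + Z = Z^{2} + 5 Z$)
$b = -23524$ ($b = -3 - 23521 = -23524$)
$b - L{\left(- \frac{23}{24} - \frac{55}{-3} \right)} = -23524 - \left(- \frac{23}{24} - \frac{55}{-3}\right) \left(5 - \left(- \frac{55}{3} + \frac{23}{24}\right)\right) = -23524 - \left(\left(-23\right) \frac{1}{24} - - \frac{55}{3}\right) \left(5 - - \frac{139}{8}\right) = -23524 - \left(- \frac{23}{24} + \frac{55}{3}\right) \left(5 + \left(- \frac{23}{24} + \frac{55}{3}\right)\right) = -23524 - \frac{139 \left(5 + \frac{139}{8}\right)}{8} = -23524 - \frac{139}{8} \cdot \frac{179}{8} = -23524 - \frac{24881}{64} = - \frac{1530417}{64}$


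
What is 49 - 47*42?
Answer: -1925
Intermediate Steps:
49 - 47*42 = 49 - 1974 = -1925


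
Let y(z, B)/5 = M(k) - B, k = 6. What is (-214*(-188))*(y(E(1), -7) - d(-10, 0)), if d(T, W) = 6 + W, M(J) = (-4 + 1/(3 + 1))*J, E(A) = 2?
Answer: -3359372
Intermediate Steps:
M(J) = -15*J/4 (M(J) = (-4 + 1/4)*J = (-4 + ¼)*J = -15*J/4)
y(z, B) = -225/2 - 5*B (y(z, B) = 5*(-15/4*6 - B) = 5*(-45/2 - B) = -225/2 - 5*B)
(-214*(-188))*(y(E(1), -7) - d(-10, 0)) = (-214*(-188))*((-225/2 - 5*(-7)) - (6 + 0)) = 40232*((-225/2 + 35) - 1*6) = 40232*(-155/2 - 6) = 40232*(-167/2) = -3359372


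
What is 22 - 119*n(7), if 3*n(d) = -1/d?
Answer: 83/3 ≈ 27.667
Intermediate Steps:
n(d) = -1/(3*d) (n(d) = (-1/d)/3 = -1/(3*d))
22 - 119*n(7) = 22 - (-119)/(3*7) = 22 - 119*(-1/21) = 22 + 17/3 = 83/3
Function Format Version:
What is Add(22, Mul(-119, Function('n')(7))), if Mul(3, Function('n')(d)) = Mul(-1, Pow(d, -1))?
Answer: Rational(83, 3) ≈ 27.667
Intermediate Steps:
Function('n')(d) = Mul(Rational(-1, 3), Pow(d, -1)) (Function('n')(d) = Mul(Rational(1, 3), Mul(-1, Pow(d, -1))) = Mul(Rational(-1, 3), Pow(d, -1)))
Add(22, Mul(-119, Function('n')(7))) = Add(22, Mul(-119, Mul(Rational(-1, 3), Pow(7, -1)))) = Add(22, Mul(-119, Mul(Rational(-1, 3), Rational(1, 7)))) = Add(22, Mul(-119, Rational(-1, 21))) = Add(22, Rational(17, 3)) = Rational(83, 3)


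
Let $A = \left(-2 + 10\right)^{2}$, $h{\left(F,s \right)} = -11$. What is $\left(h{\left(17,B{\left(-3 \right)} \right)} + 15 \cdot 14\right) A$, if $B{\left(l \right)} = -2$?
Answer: $12736$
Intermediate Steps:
$A = 64$ ($A = 8^{2} = 64$)
$\left(h{\left(17,B{\left(-3 \right)} \right)} + 15 \cdot 14\right) A = \left(-11 + 15 \cdot 14\right) 64 = \left(-11 + 210\right) 64 = 199 \cdot 64 = 12736$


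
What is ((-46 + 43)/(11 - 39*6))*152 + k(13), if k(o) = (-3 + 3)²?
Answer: 456/223 ≈ 2.0448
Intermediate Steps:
k(o) = 0 (k(o) = 0² = 0)
((-46 + 43)/(11 - 39*6))*152 + k(13) = ((-46 + 43)/(11 - 39*6))*152 + 0 = -3/(11 - 234)*152 + 0 = -3/(-223)*152 + 0 = -3*(-1/223)*152 + 0 = (3/223)*152 + 0 = 456/223 + 0 = 456/223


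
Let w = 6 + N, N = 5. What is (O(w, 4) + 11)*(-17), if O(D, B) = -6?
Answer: -85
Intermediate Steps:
w = 11 (w = 6 + 5 = 11)
(O(w, 4) + 11)*(-17) = (-6 + 11)*(-17) = 5*(-17) = -85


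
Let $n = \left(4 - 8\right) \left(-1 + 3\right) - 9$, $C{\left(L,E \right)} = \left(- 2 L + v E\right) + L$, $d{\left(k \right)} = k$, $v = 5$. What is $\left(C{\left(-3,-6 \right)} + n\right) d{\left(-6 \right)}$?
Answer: $264$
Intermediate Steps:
$C{\left(L,E \right)} = - L + 5 E$ ($C{\left(L,E \right)} = \left(- 2 L + 5 E\right) + L = - L + 5 E$)
$n = -17$ ($n = \left(-4\right) 2 - 9 = -8 - 9 = -17$)
$\left(C{\left(-3,-6 \right)} + n\right) d{\left(-6 \right)} = \left(\left(\left(-1\right) \left(-3\right) + 5 \left(-6\right)\right) - 17\right) \left(-6\right) = \left(\left(3 - 30\right) - 17\right) \left(-6\right) = \left(-27 - 17\right) \left(-6\right) = \left(-44\right) \left(-6\right) = 264$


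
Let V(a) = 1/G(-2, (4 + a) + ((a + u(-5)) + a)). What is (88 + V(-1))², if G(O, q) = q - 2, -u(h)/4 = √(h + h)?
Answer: (61248*√10 + 1231471*I)/(8*√10 + 159*I) ≈ 7742.9 + 13.827*I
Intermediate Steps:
u(h) = -4*√2*√h (u(h) = -4*√(h + h) = -4*√2*√h)
G(O, q) = -2 + q
V(a) = 1/(2 + 3*a - 4*I*√10) (V(a) = 1/(-2 + ((4 + a) + ((a - 4*√2*√(-5)) + a))) = 1/(-2 + ((4 + a) + ((a - 4*√2*I*√5) + a))) = 1/(-2 + ((4 + a) + ((a - 4*I*√10) + a))) = 1/(-2 + ((4 + a) + (2*a - 4*I*√10))) = 1/(-2 + (4 + 3*a - 4*I*√10)) = 1/(2 + 3*a - 4*I*√10))
(88 + V(-1))² = (88 + 1/(2 + 3*(-1) - 4*I*√10))² = (88 + 1/(2 - 3 - 4*I*√10))² = (88 + 1/(-1 - 4*I*√10))²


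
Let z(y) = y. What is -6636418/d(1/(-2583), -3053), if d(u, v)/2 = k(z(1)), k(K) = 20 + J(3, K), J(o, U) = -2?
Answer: -3318209/18 ≈ -1.8435e+5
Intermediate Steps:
k(K) = 18 (k(K) = 20 - 2 = 18)
d(u, v) = 36 (d(u, v) = 2*18 = 36)
-6636418/d(1/(-2583), -3053) = -6636418/36 = -6636418*1/36 = -3318209/18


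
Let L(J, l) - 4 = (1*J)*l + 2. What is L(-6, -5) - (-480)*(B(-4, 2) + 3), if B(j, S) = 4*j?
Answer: -6204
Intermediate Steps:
L(J, l) = 6 + J*l (L(J, l) = 4 + ((1*J)*l + 2) = 4 + (J*l + 2) = 4 + (2 + J*l) = 6 + J*l)
L(-6, -5) - (-480)*(B(-4, 2) + 3) = (6 - 6*(-5)) - (-480)*(4*(-4) + 3) = (6 + 30) - (-480)*(-16 + 3) = 36 - (-480)*(-13) = 36 - 80*78 = 36 - 6240 = -6204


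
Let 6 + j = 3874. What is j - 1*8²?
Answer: 3804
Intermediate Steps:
j = 3868 (j = -6 + 3874 = 3868)
j - 1*8² = 3868 - 1*8² = 3868 - 1*64 = 3868 - 64 = 3804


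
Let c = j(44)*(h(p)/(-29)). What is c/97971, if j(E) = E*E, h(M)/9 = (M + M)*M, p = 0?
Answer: 0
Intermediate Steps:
h(M) = 18*M² (h(M) = 9*((M + M)*M) = 9*((2*M)*M) = 9*(2*M²) = 18*M²)
j(E) = E²
c = 0 (c = 44²*((18*0²)/(-29)) = 1936*((18*0)*(-1/29)) = 1936*(0*(-1/29)) = 1936*0 = 0)
c/97971 = 0/97971 = 0*(1/97971) = 0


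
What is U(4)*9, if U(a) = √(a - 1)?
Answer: 9*√3 ≈ 15.588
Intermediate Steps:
U(a) = √(-1 + a)
U(4)*9 = √(-1 + 4)*9 = √3*9 = 9*√3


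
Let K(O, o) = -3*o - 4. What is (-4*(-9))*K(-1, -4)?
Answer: 288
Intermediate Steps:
K(O, o) = -4 - 3*o
(-4*(-9))*K(-1, -4) = (-4*(-9))*(-4 - 3*(-4)) = 36*(-4 + 12) = 36*8 = 288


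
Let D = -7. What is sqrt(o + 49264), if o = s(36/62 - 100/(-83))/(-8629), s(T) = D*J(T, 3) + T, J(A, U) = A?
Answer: 14*sqrt(123900803143313479)/22202417 ≈ 221.96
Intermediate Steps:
s(T) = -6*T (s(T) = -7*T + T = -6*T)
o = 27564/22202417 (o = -6*(36/62 - 100/(-83))/(-8629) = -6*(36*(1/62) - 100*(-1/83))*(-1/8629) = -6*(18/31 + 100/83)*(-1/8629) = -6*4594/2573*(-1/8629) = -27564/2573*(-1/8629) = 27564/22202417 ≈ 0.0012415)
sqrt(o + 49264) = sqrt(27564/22202417 + 49264) = sqrt(1093779898652/22202417) = 14*sqrt(123900803143313479)/22202417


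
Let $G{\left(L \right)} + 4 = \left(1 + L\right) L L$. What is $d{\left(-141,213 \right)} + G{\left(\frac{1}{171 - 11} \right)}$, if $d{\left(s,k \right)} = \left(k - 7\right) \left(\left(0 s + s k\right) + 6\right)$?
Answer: $- \frac{25336078335839}{4096000} \approx -6.1856 \cdot 10^{6}$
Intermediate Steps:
$G{\left(L \right)} = -4 + L^{2} \left(1 + L\right)$ ($G{\left(L \right)} = -4 + \left(1 + L\right) L L = -4 + L \left(1 + L\right) L = -4 + L^{2} \left(1 + L\right)$)
$d{\left(s,k \right)} = \left(-7 + k\right) \left(6 + k s\right)$ ($d{\left(s,k \right)} = \left(-7 + k\right) \left(\left(0 + k s\right) + 6\right) = \left(-7 + k\right) \left(k s + 6\right) = \left(-7 + k\right) \left(6 + k s\right)$)
$d{\left(-141,213 \right)} + G{\left(\frac{1}{171 - 11} \right)} = \left(-42 + 6 \cdot 213 - 141 \cdot 213^{2} - 1491 \left(-141\right)\right) + \left(-4 + \left(\frac{1}{171 - 11}\right)^{2} + \left(\frac{1}{171 - 11}\right)^{3}\right) = \left(-42 + 1278 - 6397029 + 210231\right) + \left(-4 + \left(\frac{1}{160}\right)^{2} + \left(\frac{1}{160}\right)^{3}\right) = -6185562 + \left(-4 + \frac{1}{25600} + \frac{1}{4096000}\right) = -6185562 - \frac{16383839}{4096000} = - \frac{25336078335839}{4096000}$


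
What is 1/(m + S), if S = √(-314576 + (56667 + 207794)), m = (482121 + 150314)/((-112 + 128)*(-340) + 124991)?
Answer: 15121647337/143333136972668 - 14292441601*I*√50115/716665684863340 ≈ 0.0001055 - 0.0044645*I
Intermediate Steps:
m = 632435/119551 (m = 632435/(16*(-340) + 124991) = 632435/(-5440 + 124991) = 632435/119551 ≈ 5.2901)
S = I*√50115 (S = √(-314576 + 264461) = √(-50115) = I*√50115 ≈ 223.86*I)
1/(m + S) = 1/(632435/119551 + I*√50115)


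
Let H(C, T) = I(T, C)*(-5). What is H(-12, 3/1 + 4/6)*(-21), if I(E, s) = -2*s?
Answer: 2520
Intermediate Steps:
H(C, T) = 10*C (H(C, T) = -2*C*(-5) = 10*C)
H(-12, 3/1 + 4/6)*(-21) = (10*(-12))*(-21) = -120*(-21) = 2520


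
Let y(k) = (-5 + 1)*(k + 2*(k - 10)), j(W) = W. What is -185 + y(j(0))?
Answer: -105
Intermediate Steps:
y(k) = 80 - 12*k (y(k) = -4*(k + 2*(-10 + k)) = -4*(k + (-20 + 2*k)) = -4*(-20 + 3*k) = 80 - 12*k)
-185 + y(j(0)) = -185 + (80 - 12*0) = -185 + (80 + 0) = -185 + 80 = -105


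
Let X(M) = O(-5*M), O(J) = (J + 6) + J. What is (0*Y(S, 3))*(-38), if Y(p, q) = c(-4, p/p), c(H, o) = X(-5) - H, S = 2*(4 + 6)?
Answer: 0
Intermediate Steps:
O(J) = 6 + 2*J (O(J) = (6 + J) + J = 6 + 2*J)
X(M) = 6 - 10*M (X(M) = 6 + 2*(-5*M) = 6 - 10*M)
S = 20 (S = 2*10 = 20)
c(H, o) = 56 - H (c(H, o) = (6 - 10*(-5)) - H = (6 + 50) - H = 56 - H)
Y(p, q) = 60 (Y(p, q) = 56 - 1*(-4) = 56 + 4 = 60)
(0*Y(S, 3))*(-38) = (0*60)*(-38) = 0*(-38) = 0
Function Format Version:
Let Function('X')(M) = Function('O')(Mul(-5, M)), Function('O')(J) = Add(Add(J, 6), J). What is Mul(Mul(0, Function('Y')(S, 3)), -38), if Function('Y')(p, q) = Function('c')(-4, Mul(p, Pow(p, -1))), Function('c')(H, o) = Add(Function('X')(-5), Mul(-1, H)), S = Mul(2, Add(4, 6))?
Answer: 0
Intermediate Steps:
Function('O')(J) = Add(6, Mul(2, J)) (Function('O')(J) = Add(Add(6, J), J) = Add(6, Mul(2, J)))
Function('X')(M) = Add(6, Mul(-10, M)) (Function('X')(M) = Add(6, Mul(2, Mul(-5, M))) = Add(6, Mul(-10, M)))
S = 20 (S = Mul(2, 10) = 20)
Function('c')(H, o) = Add(56, Mul(-1, H)) (Function('c')(H, o) = Add(Add(6, Mul(-10, -5)), Mul(-1, H)) = Add(Add(6, 50), Mul(-1, H)) = Add(56, Mul(-1, H)))
Function('Y')(p, q) = 60 (Function('Y')(p, q) = Add(56, Mul(-1, -4)) = Add(56, 4) = 60)
Mul(Mul(0, Function('Y')(S, 3)), -38) = Mul(Mul(0, 60), -38) = Mul(0, -38) = 0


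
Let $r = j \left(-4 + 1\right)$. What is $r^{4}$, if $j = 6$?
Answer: $104976$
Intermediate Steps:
$r = -18$ ($r = 6 \left(-4 + 1\right) = 6 \left(-3\right) = -18$)
$r^{4} = \left(-18\right)^{4} = 104976$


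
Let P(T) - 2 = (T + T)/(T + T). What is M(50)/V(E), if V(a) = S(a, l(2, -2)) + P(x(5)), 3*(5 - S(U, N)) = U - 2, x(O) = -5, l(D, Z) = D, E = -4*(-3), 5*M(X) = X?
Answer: 15/7 ≈ 2.1429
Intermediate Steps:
M(X) = X/5
E = 12
S(U, N) = 17/3 - U/3 (S(U, N) = 5 - (U - 2)/3 = 5 - (-2 + U)/3 = 5 + (⅔ - U/3) = 17/3 - U/3)
P(T) = 3 (P(T) = 2 + (T + T)/(T + T) = 2 + (2*T)/((2*T)) = 2 + (2*T)*(1/(2*T)) = 2 + 1 = 3)
V(a) = 26/3 - a/3 (V(a) = (17/3 - a/3) + 3 = 26/3 - a/3)
M(50)/V(E) = ((⅕)*50)/(26/3 - ⅓*12) = 10/(26/3 - 4) = 10/(14/3) = 10*(3/14) = 15/7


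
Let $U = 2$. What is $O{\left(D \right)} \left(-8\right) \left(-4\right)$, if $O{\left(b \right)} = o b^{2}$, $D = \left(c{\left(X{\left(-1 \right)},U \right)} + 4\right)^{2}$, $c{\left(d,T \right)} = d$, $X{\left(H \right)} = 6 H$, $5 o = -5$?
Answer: $-512$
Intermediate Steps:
$o = -1$ ($o = \frac{1}{5} \left(-5\right) = -1$)
$D = 4$ ($D = \left(6 \left(-1\right) + 4\right)^{2} = \left(-6 + 4\right)^{2} = \left(-2\right)^{2} = 4$)
$O{\left(b \right)} = - b^{2}$
$O{\left(D \right)} \left(-8\right) \left(-4\right) = - 4^{2} \left(-8\right) \left(-4\right) = \left(-1\right) 16 \left(-8\right) \left(-4\right) = \left(-16\right) \left(-8\right) \left(-4\right) = 128 \left(-4\right) = -512$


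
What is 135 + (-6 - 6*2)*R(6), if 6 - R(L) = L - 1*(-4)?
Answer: 207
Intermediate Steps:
R(L) = 2 - L (R(L) = 6 - (L - 1*(-4)) = 6 - (L + 4) = 6 - (4 + L) = 6 + (-4 - L) = 2 - L)
135 + (-6 - 6*2)*R(6) = 135 + (-6 - 6*2)*(2 - 1*6) = 135 + (-6 - 1*12)*(2 - 6) = 135 + (-6 - 12)*(-4) = 135 - 18*(-4) = 135 + 72 = 207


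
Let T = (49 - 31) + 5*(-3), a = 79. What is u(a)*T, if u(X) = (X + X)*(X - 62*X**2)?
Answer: -183373062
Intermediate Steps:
T = 3 (T = 18 - 15 = 3)
u(X) = 2*X*(X - 62*X**2) (u(X) = (2*X)*(X - 62*X**2) = 2*X*(X - 62*X**2))
u(a)*T = (79**2*(2 - 124*79))*3 = (6241*(2 - 9796))*3 = (6241*(-9794))*3 = -61124354*3 = -183373062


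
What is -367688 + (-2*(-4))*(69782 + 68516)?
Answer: 738696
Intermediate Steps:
-367688 + (-2*(-4))*(69782 + 68516) = -367688 + 8*138298 = -367688 + 1106384 = 738696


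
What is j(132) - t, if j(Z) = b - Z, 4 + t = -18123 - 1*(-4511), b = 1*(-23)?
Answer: 13461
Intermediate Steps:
b = -23
t = -13616 (t = -4 + (-18123 - 1*(-4511)) = -4 + (-18123 + 4511) = -4 - 13612 = -13616)
j(Z) = -23 - Z
j(132) - t = (-23 - 1*132) - 1*(-13616) = (-23 - 132) + 13616 = -155 + 13616 = 13461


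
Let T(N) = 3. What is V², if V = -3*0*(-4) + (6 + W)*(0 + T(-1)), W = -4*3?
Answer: 324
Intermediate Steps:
W = -12
V = -18 (V = -3*0*(-4) + (6 - 12)*(0 + 3) = 0*(-4) - 6*3 = 0 - 18 = -18)
V² = (-18)² = 324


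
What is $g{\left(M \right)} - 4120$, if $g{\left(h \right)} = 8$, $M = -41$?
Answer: $-4112$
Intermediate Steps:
$g{\left(M \right)} - 4120 = 8 - 4120 = -4112$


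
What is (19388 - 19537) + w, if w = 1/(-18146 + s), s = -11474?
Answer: -4413381/29620 ≈ -149.00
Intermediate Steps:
w = -1/29620 (w = 1/(-18146 - 11474) = 1/(-29620) = -1/29620 ≈ -3.3761e-5)
(19388 - 19537) + w = (19388 - 19537) - 1/29620 = -149 - 1/29620 = -4413381/29620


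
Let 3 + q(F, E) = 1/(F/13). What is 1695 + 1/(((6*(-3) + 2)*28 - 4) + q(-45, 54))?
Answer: 34727115/20488 ≈ 1695.0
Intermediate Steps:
q(F, E) = -3 + 13/F (q(F, E) = -3 + 1/(F/13) = -3 + 13/F)
1695 + 1/(((6*(-3) + 2)*28 - 4) + q(-45, 54)) = 1695 + 1/(((6*(-3) + 2)*28 - 4) + (-3 + 13/(-45))) = 1695 + 1/(((-18 + 2)*28 - 4) + (-3 + 13*(-1/45))) = 1695 + 1/((-16*28 - 4) + (-3 - 13/45)) = 1695 + 1/((-448 - 4) - 148/45) = 1695 + 1/(-452 - 148/45) = 1695 + 1/(-20488/45) = 1695 - 45/20488 = 34727115/20488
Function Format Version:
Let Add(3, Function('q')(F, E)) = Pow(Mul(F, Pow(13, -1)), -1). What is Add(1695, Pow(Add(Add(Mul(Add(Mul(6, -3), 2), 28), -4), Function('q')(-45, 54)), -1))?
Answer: Rational(34727115, 20488) ≈ 1695.0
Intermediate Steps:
Function('q')(F, E) = Add(-3, Mul(13, Pow(F, -1))) (Function('q')(F, E) = Add(-3, Pow(Mul(F, Pow(13, -1)), -1)) = Add(-3, Pow(Mul(F, Rational(1, 13)), -1)) = Add(-3, Pow(Mul(Rational(1, 13), F), -1)) = Add(-3, Mul(13, Pow(F, -1))))
Add(1695, Pow(Add(Add(Mul(Add(Mul(6, -3), 2), 28), -4), Function('q')(-45, 54)), -1)) = Add(1695, Pow(Add(Add(Mul(Add(Mul(6, -3), 2), 28), -4), Add(-3, Mul(13, Pow(-45, -1)))), -1)) = Add(1695, Pow(Add(Add(Mul(Add(-18, 2), 28), -4), Add(-3, Mul(13, Rational(-1, 45)))), -1)) = Add(1695, Pow(Add(Add(Mul(-16, 28), -4), Add(-3, Rational(-13, 45))), -1)) = Add(1695, Pow(Add(Add(-448, -4), Rational(-148, 45)), -1)) = Add(1695, Pow(Add(-452, Rational(-148, 45)), -1)) = Add(1695, Pow(Rational(-20488, 45), -1)) = Add(1695, Rational(-45, 20488)) = Rational(34727115, 20488)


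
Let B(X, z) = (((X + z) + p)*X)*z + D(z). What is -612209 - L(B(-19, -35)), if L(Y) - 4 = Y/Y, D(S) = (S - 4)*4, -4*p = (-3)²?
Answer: -612214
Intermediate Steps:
p = -9/4 (p = -¼*(-3)² = -¼*9 = -9/4 ≈ -2.2500)
D(S) = -16 + 4*S (D(S) = (-4 + S)*4 = -16 + 4*S)
B(X, z) = -16 + 4*z + X*z*(-9/4 + X + z) (B(X, z) = (((X + z) - 9/4)*X)*z + (-16 + 4*z) = ((-9/4 + X + z)*X)*z + (-16 + 4*z) = (X*(-9/4 + X + z))*z + (-16 + 4*z) = X*z*(-9/4 + X + z) + (-16 + 4*z) = -16 + 4*z + X*z*(-9/4 + X + z))
L(Y) = 5 (L(Y) = 4 + Y/Y = 4 + 1 = 5)
-612209 - L(B(-19, -35)) = -612209 - 1*5 = -612209 - 5 = -612214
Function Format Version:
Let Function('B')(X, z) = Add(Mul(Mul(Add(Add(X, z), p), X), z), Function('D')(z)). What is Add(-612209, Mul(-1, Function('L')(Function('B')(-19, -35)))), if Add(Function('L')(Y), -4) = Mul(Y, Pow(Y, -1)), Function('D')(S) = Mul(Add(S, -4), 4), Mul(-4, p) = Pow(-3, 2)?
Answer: -612214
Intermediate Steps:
p = Rational(-9, 4) (p = Mul(Rational(-1, 4), Pow(-3, 2)) = Mul(Rational(-1, 4), 9) = Rational(-9, 4) ≈ -2.2500)
Function('D')(S) = Add(-16, Mul(4, S)) (Function('D')(S) = Mul(Add(-4, S), 4) = Add(-16, Mul(4, S)))
Function('B')(X, z) = Add(-16, Mul(4, z), Mul(X, z, Add(Rational(-9, 4), X, z))) (Function('B')(X, z) = Add(Mul(Mul(Add(Add(X, z), Rational(-9, 4)), X), z), Add(-16, Mul(4, z))) = Add(Mul(Mul(Add(Rational(-9, 4), X, z), X), z), Add(-16, Mul(4, z))) = Add(Mul(Mul(X, Add(Rational(-9, 4), X, z)), z), Add(-16, Mul(4, z))) = Add(Mul(X, z, Add(Rational(-9, 4), X, z)), Add(-16, Mul(4, z))) = Add(-16, Mul(4, z), Mul(X, z, Add(Rational(-9, 4), X, z))))
Function('L')(Y) = 5 (Function('L')(Y) = Add(4, Mul(Y, Pow(Y, -1))) = Add(4, 1) = 5)
Add(-612209, Mul(-1, Function('L')(Function('B')(-19, -35)))) = Add(-612209, Mul(-1, 5)) = Add(-612209, -5) = -612214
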